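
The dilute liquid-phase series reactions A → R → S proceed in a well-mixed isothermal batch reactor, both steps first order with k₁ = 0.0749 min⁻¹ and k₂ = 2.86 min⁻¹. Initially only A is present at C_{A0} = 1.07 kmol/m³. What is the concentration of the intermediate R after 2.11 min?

0.0245 kmol/m³

For first-order series with pure A initially, C_R(t) = k₁C_{A0}/(k₂−k₁)·(e^(−k₁t) − e^(−k₂t)).
e^(−k₁t) = e^(−0.0749×2.11) = e^(−0.1580) = 0.8538; e^(−k₂t) = e^(−6.035) = 0.002394.
C_R = 0.0749×1.07/(2.86−0.0749) × (0.8538−0.002394) = 0.02878×0.8514 = 0.02450 kmol/m³.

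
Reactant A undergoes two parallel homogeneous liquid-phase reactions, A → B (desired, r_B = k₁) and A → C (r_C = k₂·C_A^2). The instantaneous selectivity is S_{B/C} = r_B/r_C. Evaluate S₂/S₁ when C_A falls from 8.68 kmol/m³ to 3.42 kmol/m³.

6.44

S_{B/C} = (k₁/k₂)·C_A^-2, so S₂/S₁ = (C_{A,2}/C_{A,1})^-2.
= (3.42/8.68)^(-2) = (0.3940)^(-2) = 6.44.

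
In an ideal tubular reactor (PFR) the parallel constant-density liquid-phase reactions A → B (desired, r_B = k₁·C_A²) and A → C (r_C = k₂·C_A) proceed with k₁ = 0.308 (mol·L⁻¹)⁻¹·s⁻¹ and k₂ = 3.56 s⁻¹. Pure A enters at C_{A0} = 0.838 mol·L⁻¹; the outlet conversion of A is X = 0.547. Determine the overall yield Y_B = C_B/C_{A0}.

0.0273

C_A = C_{A0}(1−X) = 0.3796 mol·L⁻¹.
Along a PFR/batch, dC_C/dC_A = −r_C/(r_B+r_C) = −k₂/(k₂+k₁·C_A).
Integrating from C_{A0} to C_A: C_C = (3.56/0.308)·ln[(3.56+0.308·0.838)/(3.56+0.308·0.380)] = 11.56·ln(3.818/3.677) = 0.4355 mol·L⁻¹.
Then C_B = (C_{A0}−C_A) − C_C = 0.4584 − 0.4355 = 0.02288 mol·L⁻¹.
Y_B = C_B/C_{A0} = 0.02288/0.838 = 0.0273.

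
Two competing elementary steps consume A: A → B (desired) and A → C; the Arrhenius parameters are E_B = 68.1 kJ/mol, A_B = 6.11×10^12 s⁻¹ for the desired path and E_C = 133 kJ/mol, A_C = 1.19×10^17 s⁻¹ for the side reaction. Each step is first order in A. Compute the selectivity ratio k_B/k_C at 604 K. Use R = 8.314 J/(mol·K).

With equal orders, S_{B/C} = k_B/k_C = (A_B/A_C)·exp[(E_C−E_B)/(RT)].
(E_C−E_B)/(RT) = (133−68.1)×10³/(8.314×604) = 64900/5022 = 12.92.
k_B/k_C = (6.11×10^12/1.19×10^17)·exp(12.92) = 5.134×10^-5 × 4.100×10^5 = 21.1.

21.1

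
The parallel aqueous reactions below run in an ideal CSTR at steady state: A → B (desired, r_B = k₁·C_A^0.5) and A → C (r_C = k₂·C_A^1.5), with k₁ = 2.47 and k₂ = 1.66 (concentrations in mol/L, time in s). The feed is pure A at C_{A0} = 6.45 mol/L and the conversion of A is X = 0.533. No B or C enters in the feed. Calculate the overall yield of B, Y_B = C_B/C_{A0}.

0.176

Exit C_A = C_{A0}(1−X) = 6.45×0.467 = 3.012 mol/L.
A CSTR operates uniformly at the exit composition, giving r_B = 4.287 and r_C = 8.678 (each k·C_A^n at C_A = 3.012).
Fraction of consumed A going to B: r_B/(r_B+r_C) = 0.3306.
C_B = 0.3306·C_{A0}·X = 0.3306×6.45×0.533 = 1.14 mol/L; Y_B = C_B/C_{A0} = 0.176.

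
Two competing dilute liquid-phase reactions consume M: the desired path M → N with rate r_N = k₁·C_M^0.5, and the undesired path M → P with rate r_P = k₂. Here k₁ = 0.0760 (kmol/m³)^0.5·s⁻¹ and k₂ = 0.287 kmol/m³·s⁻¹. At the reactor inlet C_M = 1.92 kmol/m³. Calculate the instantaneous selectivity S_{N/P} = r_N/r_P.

0.367

S_{N/P} = r_N/r_P = (k₁·C_M^0.5)/(k₂) = (k₁/k₂)·C_M^0.5.
= (0.0760×1.920^0.5) / (0.287) = 0.1053/0.2870 = 0.367.
Since the desired path is higher order in M, keeping C_M high (PFR or concentrated feed) favours N.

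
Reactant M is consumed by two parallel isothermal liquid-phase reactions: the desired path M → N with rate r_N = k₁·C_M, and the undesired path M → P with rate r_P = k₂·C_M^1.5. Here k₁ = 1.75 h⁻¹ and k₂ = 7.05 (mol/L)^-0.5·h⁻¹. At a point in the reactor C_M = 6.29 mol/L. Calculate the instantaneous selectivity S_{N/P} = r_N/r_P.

S_{N/P} = r_N/r_P = (k₁·C_M)/(k₂·C_M^1.5) = (k₁/k₂)·C_M^-0.5.
= (1.75×6.290) / (7.05×6.290^1.5) = 11.01/111.2 = 0.0990.
The undesired path is higher order in M, so low C_M (CSTR or dilute feed) favours N.

0.0990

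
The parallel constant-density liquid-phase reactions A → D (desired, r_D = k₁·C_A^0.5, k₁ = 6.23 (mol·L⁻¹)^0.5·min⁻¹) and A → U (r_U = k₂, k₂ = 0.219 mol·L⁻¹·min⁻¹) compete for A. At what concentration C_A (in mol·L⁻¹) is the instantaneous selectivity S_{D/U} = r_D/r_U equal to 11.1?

0.152 mol·L⁻¹

S_{D/U} = (k₁/k₂)·C_A^0.5 ⇒ C_A = (S·k₂/k₁)^(2).
= (11.1×0.219/6.23)^(2) = (0.3902)^(2) = 0.152 mol·L⁻¹.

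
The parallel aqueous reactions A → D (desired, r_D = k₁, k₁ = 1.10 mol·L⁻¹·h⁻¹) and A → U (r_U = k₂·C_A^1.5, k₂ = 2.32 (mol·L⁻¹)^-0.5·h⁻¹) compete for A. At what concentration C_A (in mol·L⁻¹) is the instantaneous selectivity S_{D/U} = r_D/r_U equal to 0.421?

1.08 mol·L⁻¹

S_{D/U} = (k₁/k₂)·C_A^-1.5 ⇒ C_A = (S·k₂/k₁)^(1/(-1.5)).
= (0.421×2.32/1.10)^(-0.6667) = (0.8879)^(-0.6667) = 1.08 mol·L⁻¹.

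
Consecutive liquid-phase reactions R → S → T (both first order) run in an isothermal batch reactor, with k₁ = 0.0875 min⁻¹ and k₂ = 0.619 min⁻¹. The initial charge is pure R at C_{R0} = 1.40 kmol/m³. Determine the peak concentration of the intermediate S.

At the optimum, C_{S,max}/C_{R0} = (k₁/k₂)^[k₂/(k₂−k₁)].
= (0.0875/0.619)^(0.619/(0.619−0.0875)) = (0.1414)^(1.165) = 0.1024.
C_{S,max} = 0.1024×1.40 = 0.143 kmol/m³.

0.143 kmol/m³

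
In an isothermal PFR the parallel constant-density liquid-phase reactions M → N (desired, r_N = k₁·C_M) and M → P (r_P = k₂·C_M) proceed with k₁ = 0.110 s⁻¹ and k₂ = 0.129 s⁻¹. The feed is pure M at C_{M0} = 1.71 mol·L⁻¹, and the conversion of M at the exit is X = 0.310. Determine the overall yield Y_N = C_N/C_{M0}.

0.143

C_M = C_{M0}(1−X) = 1.180 mol·L⁻¹.
Both paths are first order in M, so the instantaneous fraction to N is constant: dC_N/d(−C_M) = k₁/(k₁+k₂) = 0.4603.
C_N = 0.4603·(C_{M0}−C_M) = 0.4603×0.5301 = 0.244 mol·L⁻¹.
Y_N = C_N/C_{M0} = 0.2440/1.71 = 0.143.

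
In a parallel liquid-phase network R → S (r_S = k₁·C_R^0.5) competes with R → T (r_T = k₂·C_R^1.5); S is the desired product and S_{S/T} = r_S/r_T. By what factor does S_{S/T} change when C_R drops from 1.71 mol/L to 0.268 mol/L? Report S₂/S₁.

6.38

S_{S/T} = (k₁/k₂)·C_R⁻¹, so S₂/S₁ = (C_{R,2}/C_{R,1})⁻¹.
= 1.71/0.268 = 6.38.
Selectivity toward S rises as C_R falls — low-concentration operation is favoured.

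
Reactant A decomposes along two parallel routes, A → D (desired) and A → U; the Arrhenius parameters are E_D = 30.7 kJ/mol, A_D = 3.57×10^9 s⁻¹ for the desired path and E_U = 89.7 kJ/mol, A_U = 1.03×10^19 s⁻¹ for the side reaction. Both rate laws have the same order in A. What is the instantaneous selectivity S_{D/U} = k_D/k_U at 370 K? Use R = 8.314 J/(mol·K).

k_D/k_U = (A_D/A_U)·exp[−(E_D−E_U)/(RT)] = (A_D/A_U)·exp[(E_U−E_D)/(RT)].
(E_U−E_D)/(RT) = (89.7−30.7)×10³/(8.314×370) = 59000/3076 = 19.18.
k_D/k_U = (3.57×10^9/1.03×10^19)·exp(19.18) = 3.466×10^-10 × 2.136×10^8 = 0.0740.

0.0740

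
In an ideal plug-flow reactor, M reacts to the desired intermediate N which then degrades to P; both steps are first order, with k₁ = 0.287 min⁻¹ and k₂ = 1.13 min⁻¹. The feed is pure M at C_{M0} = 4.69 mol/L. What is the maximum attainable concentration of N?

0.747 mol/L

For a first-order series the maximum intermediate yield is C_{N,max}/C_{M0} = (k₁/k₂)^[k₂/(k₂−k₁)].
= (0.287/1.13)^(1.13/(1.13−0.287)) = (0.2540)^(1.340) = 0.1593.
C_{N,max} = 0.1593×4.69 = 0.747 mol/L.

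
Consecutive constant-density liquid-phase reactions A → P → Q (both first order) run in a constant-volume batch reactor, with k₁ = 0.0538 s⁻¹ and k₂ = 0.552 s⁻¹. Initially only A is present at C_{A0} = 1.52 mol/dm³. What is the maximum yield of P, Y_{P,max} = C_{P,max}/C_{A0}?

Evaluating C_P at t_opt = ln(k₂/k₁)/(k₂−k₁) gives C_{P,max}/C_{A0} = (k₁/k₂)^[k₂/(k₂−k₁)].
= (0.0538/0.552)^(0.552/(0.552−0.0538)) = (0.09746)^(1.108) = 0.07580.

0.0758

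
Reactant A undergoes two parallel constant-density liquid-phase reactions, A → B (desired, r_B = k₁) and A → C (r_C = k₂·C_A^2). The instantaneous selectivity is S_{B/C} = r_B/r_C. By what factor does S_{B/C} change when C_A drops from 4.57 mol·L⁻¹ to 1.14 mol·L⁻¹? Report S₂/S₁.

16.1

S_{B/C} = (k₁/k₂)·C_A^-2, so S₂/S₁ = (C_{A,2}/C_{A,1})^-2.
= (1.14/4.57)^(-2) = (0.2495)^(-2) = 16.1.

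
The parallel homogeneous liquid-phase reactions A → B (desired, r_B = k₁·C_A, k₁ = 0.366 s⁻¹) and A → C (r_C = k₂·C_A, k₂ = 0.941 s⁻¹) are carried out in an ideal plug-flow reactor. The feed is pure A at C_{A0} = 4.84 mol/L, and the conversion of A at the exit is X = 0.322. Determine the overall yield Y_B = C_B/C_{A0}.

C_A = C_{A0}(1−X) = 3.282 mol/L.
Both paths are first order in A, so the instantaneous fraction to B is constant: dC_B/d(−C_A) = k₁/(k₁+k₂) = 0.2800.
C_B = 0.2800·(C_{A0}−C_A) = 0.2800×1.558 = 0.436 mol/L.
Y_B = C_B/C_{A0} = 0.4364/4.84 = 0.0902.

0.0902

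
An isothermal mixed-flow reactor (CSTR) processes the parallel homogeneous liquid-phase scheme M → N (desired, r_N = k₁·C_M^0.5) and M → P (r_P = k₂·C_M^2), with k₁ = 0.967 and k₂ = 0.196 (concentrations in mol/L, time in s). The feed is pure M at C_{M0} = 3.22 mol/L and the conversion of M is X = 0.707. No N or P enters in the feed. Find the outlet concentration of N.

Exit C_M = C_{M0}(1−X) = 3.22×0.293 = 0.9435 mol/L.
A CSTR operates uniformly at the exit composition, giving r_N = 0.9393 and r_P = 0.1745 (each k·C_M^n at C_M = 0.9435).
Fraction of consumed M going to N: r_N/(r_N+r_P) = 0.8434.
C_N = 0.8434·C_{M0}·X = 0.8434×3.22×0.707 = 1.92 mol/L.

1.92 mol/L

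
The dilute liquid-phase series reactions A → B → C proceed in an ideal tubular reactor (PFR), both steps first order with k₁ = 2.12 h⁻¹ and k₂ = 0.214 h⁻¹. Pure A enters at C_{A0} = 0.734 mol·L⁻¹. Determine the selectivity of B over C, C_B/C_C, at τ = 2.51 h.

For first-order series with pure A initially, C_B(τ) = k₁C_{A0}/(k₂−k₁)·(e^(−k₁τ) − e^(−k₂τ)).
e^(−k₁τ) = e^(−2.12×2.51) = e^(−5.321) = 0.004887; e^(−k₂τ) = e^(−0.5371) = 0.5844.
C_B = 2.12×0.734/(0.214−2.12) × (0.004887−0.5844) = (-0.8164)×(-0.5795) = 0.4731 mol·L⁻¹.
C_A = C_{A0}e^(−k₁τ) = 0.003587 mol·L⁻¹, so C_C = C_{A0}−C_A−C_B = 0.2573 mol·L⁻¹; C_B/C_C = 1.84.

1.84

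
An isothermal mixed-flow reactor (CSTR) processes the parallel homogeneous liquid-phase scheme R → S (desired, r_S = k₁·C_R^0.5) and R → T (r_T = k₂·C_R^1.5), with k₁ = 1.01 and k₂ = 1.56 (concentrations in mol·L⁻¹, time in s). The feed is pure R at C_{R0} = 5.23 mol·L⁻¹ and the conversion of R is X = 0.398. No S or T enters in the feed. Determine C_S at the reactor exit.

0.355 mol·L⁻¹

Exit C_R = C_{R0}(1−X) = 5.23×0.602 = 3.148 mol·L⁻¹.
Rates in a CSTR are evaluated at the outlet concentration: r_S = 1.01×3.148^0.5 = 1.792, r_T = 1.56×3.148^1.5 = 8.715.
Fraction of consumed R going to S: r_S/(r_S+r_T) = 0.1706.
C_S = 0.1706·C_{R0}·X = 0.1706×5.23×0.398 = 0.355 mol·L⁻¹.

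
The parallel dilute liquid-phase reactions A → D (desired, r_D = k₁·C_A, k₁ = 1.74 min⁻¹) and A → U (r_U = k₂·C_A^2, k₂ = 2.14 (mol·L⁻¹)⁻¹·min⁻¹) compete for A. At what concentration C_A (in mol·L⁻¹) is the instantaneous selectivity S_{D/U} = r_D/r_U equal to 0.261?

S_{D/U} = (k₁/k₂)·C_A⁻¹ ⇒ C_A = (S·k₂/k₁)^(-1).
= (0.261×2.14/1.74)^(-1) = (0.3210)^(-1) = 3.12 mol·L⁻¹.

3.12 mol·L⁻¹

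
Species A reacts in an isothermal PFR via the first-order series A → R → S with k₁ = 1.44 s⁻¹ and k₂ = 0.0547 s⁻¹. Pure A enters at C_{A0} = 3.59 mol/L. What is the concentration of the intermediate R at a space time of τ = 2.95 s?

Solving the coupled first-order balances gives C_R(τ) = [k₁/(k₂−k₁)]·C_{A0}·(e^(−k₁τ) − e^(−k₂τ)).
e^(−k₁τ) = e^(−1.44×2.95) = e^(−4.248) = 0.01429; e^(−k₂τ) = e^(−0.1614) = 0.8510.
C_R = 1.44×3.59/(0.0547−1.44) × (0.01429−0.8510) = (-3.732)×(-0.8367) = 3.122 mol/L.

3.12 mol/L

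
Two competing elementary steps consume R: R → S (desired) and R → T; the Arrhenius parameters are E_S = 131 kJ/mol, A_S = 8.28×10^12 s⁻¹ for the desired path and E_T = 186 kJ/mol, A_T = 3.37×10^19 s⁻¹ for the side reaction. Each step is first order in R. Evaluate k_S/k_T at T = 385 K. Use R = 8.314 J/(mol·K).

7.12

With equal orders, S_{S/T} = k_S/k_T = (A_S/A_T)·exp[(E_T−E_S)/(RT)].
(E_T−E_S)/(RT) = (186−131)×10³/(8.314×385) = 55000/3201 = 17.18.
k_S/k_T = (8.28×10^12/3.37×10^19)·exp(17.18) = 2.457×10^-7 × 2.900×10^7 = 7.12.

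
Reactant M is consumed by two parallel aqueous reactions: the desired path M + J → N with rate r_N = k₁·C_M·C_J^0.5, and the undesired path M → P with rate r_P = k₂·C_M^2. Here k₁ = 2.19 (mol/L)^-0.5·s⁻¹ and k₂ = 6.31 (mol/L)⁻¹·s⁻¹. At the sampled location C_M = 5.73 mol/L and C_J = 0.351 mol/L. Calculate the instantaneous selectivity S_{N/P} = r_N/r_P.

0.0359

S_{N/P} = r_N/r_P = (k₁·C_M·C_J^0.5)/(k₂·C_M^2) = (k₁/k₂)·C_M⁻¹·C_J^0.5.
= (2.19×5.730×0.3510^0.5) / (6.31×5.730^2) = 7.435/207.2 = 0.0359.
The undesired path is higher order in M, so low C_M (CSTR or dilute feed) favours N.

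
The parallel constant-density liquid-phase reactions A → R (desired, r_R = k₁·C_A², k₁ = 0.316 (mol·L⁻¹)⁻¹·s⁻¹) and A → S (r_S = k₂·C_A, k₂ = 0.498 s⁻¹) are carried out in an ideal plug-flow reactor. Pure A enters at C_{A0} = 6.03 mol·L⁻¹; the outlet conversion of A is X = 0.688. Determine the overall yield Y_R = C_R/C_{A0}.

0.482

C_A = C_{A0}(1−X) = 1.881 mol·L⁻¹.
Along a PFR/batch, dC_S/dC_A = −r_S/(r_R+r_S) = −k₂/(k₂+k₁·C_A).
Integrating from C_{A0} to C_A: C_S = (0.498/0.316)·ln[(0.498+0.316·6.03)/(0.498+0.316·1.88)] = 1.576·ln(2.403/1.093) = 1.243 mol·L⁻¹.
Then C_R = (C_{A0}−C_A) − C_S = 4.149 − 1.243 = 2.906 mol·L⁻¹.
Y_R = C_R/C_{A0} = 2.906/6.03 = 0.482.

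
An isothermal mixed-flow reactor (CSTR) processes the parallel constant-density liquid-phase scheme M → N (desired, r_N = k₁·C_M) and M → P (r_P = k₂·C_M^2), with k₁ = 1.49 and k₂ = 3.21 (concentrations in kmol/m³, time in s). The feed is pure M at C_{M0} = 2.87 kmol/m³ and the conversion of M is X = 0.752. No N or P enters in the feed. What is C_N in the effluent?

0.852 kmol/m³

Exit C_M = C_{M0}(1−X) = 2.87×0.248 = 0.7118 kmol/m³.
In a CSTR the entire volume is at exit conditions, so r_N = 1.49×0.7118 = 1.061 and r_P = 3.21×0.7118^2 = 1.626.
Fraction of consumed M going to N: r_N/(r_N+r_P) = 0.3947.
C_N = 0.3947·C_{M0}·X = 0.3947×2.87×0.752 = 0.852 kmol/m³.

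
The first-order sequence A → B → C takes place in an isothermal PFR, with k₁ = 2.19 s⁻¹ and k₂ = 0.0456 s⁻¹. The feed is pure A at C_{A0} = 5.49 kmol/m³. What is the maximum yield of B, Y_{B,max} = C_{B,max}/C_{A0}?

For a first-order series the maximum intermediate yield is C_{B,max}/C_{A0} = (k₁/k₂)^[k₂/(k₂−k₁)].
= (2.19/0.0456)^(0.0456/(0.0456−2.19)) = (48.03)^(-0.02126) = 0.9210.

0.921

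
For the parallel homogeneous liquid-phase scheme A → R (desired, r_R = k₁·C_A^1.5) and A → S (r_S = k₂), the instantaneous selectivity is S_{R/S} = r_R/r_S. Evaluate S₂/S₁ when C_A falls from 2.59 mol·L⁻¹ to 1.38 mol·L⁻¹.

S_{R/S} = (k₁/k₂)·C_A^1.5, so S₂/S₁ = (C_{A,2}/C_{A,1})^1.5.
= (1.38/2.59)^1.5 = (0.5328)^1.5 = 0.389.
Selectivity toward R falls as C_A falls — high-concentration operation is favoured.

0.389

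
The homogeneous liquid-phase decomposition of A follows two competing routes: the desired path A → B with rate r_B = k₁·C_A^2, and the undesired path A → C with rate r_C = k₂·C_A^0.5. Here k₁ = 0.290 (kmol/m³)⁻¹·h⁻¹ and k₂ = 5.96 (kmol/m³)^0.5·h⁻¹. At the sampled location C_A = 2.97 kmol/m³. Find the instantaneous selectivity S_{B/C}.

S_{B/C} = r_B/r_C = (k₁·C_A^2)/(k₂·C_A^0.5) = (k₁/k₂)·C_A^1.5.
= (0.290×2.970^2) / (5.96×2.970^0.5) = 2.558/10.27 = 0.249.
Since the desired path is higher order in A, keeping C_A high (PFR or concentrated feed) favours B.

0.249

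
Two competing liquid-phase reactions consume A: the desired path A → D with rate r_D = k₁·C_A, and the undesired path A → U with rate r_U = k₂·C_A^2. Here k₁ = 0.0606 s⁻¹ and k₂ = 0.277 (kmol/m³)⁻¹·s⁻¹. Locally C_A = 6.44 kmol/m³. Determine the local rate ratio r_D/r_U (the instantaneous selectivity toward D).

S_{D/U} = r_D/r_U = (k₁·C_A)/(k₂·C_A^2) = (k₁/k₂)·C_A⁻¹.
= (0.0606×6.440) / (0.277×6.440^2) = 0.3903/11.49 = 0.0340.
The undesired path is higher order in A, so low C_A (CSTR or dilute feed) favours D.

0.0340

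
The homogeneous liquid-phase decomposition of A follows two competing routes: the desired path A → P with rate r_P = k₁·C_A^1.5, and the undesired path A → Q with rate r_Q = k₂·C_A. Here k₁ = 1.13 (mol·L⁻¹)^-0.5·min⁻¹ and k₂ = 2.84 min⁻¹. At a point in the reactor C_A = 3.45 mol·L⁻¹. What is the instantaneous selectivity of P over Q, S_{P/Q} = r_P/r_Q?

S_{P/Q} = r_P/r_Q = (k₁·C_A^1.5)/(k₂·C_A) = (k₁/k₂)·C_A^0.5.
= (1.13×3.450^1.5) / (2.84×3.450) = 7.241/9.798 = 0.739.

0.739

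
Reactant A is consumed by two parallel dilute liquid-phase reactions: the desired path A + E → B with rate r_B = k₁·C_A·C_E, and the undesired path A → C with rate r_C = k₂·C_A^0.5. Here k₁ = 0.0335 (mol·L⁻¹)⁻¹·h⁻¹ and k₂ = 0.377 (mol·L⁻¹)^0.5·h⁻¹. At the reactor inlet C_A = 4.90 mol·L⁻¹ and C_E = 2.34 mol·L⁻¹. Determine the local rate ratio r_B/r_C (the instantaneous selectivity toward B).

S_{B/C} = r_B/r_C = (k₁·C_A·C_E)/(k₂·C_A^0.5) = (k₁/k₂)·C_A^0.5·C_E.
= (0.0335×4.900×2.340) / (0.377×4.900^0.5) = 0.3841/0.8345 = 0.460.
Since the desired path is higher order in A, keeping C_A high (PFR or concentrated feed) favours B.

0.460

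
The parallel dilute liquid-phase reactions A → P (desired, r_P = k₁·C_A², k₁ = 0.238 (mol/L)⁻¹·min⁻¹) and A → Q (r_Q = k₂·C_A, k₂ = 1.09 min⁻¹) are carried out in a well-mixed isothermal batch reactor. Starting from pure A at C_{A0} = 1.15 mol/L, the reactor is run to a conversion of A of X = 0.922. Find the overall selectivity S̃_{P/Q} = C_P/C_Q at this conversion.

C_A = C_{A0}(1−X) = 0.08970 mol/L.
Along a PFR/batch, dC_Q/dC_A = −r_Q/(r_P+r_Q) = −k₂/(k₂+k₁·C_A).
Integrating from C_{A0} to C_A: C_Q = (1.09/0.238)·ln[(1.09+0.238·1.15)/(1.09+0.238·0.0897)] = 4.580·ln(1.364/1.111) = 0.9372 mol/L.
Then C_P = (C_{A0}−C_A) − C_Q = 1.060 − 0.9372 = 0.1231 mol/L.
S̃_{P/Q} = C_P/C_Q = 0.1231/0.9372 = 0.131.

0.131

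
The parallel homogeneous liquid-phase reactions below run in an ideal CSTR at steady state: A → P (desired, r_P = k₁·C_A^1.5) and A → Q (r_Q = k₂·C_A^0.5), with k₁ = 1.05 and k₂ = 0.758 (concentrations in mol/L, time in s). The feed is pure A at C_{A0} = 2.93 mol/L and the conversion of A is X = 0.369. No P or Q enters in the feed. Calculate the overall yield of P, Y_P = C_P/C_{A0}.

Exit C_A = C_{A0}(1−X) = 2.93×0.631 = 1.849 mol/L.
In a CSTR the entire volume is at exit conditions, so r_P = 1.05×1.849^1.5 = 2.640 and r_Q = 0.758×1.849^0.5 = 1.031.
Fraction of consumed A going to P: r_P/(r_P+r_Q) = 0.7192.
C_P = 0.7192·C_{A0}·X = 0.7192×2.93×0.369 = 0.778 mol/L; Y_P = C_P/C_{A0} = 0.265.

0.265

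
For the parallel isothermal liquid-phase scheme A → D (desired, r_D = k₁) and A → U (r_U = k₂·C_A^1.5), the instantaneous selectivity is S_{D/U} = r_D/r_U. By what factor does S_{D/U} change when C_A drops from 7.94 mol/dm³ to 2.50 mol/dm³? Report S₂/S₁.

S_{D/U} = (k₁/k₂)·C_A^-1.5, so S₂/S₁ = (C_{A,2}/C_{A,1})^-1.5.
= (2.50/7.94)^(-1.5) = (0.3149)^(-1.5) = 5.66.

5.66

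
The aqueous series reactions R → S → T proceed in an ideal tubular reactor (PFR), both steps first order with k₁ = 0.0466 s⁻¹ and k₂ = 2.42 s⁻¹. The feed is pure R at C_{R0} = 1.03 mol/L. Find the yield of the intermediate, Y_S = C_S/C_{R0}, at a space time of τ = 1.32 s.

0.0177

For first-order series with pure R initially, C_S(τ) = k₁C_{R0}/(k₂−k₁)·(e^(−k₁τ) − e^(−k₂τ)).
e^(−k₁τ) = e^(−0.0466×1.32) = e^(−0.06151) = 0.9403; e^(−k₂τ) = e^(−3.194) = 0.04099.
C_S = 0.0466×1.03/(2.42−0.0466) × (0.9403−0.04099) = 0.02022×0.8994 = 0.01819 mol/L.
Y_S = C_S/C_{R0} = 0.01819/1.03 = 0.0177.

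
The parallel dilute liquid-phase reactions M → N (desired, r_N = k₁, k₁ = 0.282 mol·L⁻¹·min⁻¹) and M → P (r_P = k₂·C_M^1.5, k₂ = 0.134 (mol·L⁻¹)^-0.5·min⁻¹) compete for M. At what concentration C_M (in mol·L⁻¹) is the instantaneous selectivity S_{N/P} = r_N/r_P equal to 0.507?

2.58 mol·L⁻¹

S_{N/P} = (k₁/k₂)·C_M^-1.5 ⇒ C_M = (S·k₂/k₁)^(1/(-1.5)).
= (0.507×0.134/0.282)^(-0.6667) = (0.2409)^(-0.6667) = 2.58 mol·L⁻¹.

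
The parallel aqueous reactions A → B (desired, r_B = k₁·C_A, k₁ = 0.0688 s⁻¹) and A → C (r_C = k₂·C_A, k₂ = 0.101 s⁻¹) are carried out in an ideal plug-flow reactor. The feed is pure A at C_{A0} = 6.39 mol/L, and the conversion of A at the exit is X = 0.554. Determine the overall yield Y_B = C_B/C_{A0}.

C_A = C_{A0}(1−X) = 2.850 mol/L.
Both paths are first order in A, so the instantaneous fraction to B is constant: dC_B/d(−C_A) = k₁/(k₁+k₂) = 0.4052.
C_B = 0.4052·(C_{A0}−C_A) = 0.4052×3.540 = 1.43 mol/L.
Y_B = C_B/C_{A0} = 1.434/6.39 = 0.224.

0.224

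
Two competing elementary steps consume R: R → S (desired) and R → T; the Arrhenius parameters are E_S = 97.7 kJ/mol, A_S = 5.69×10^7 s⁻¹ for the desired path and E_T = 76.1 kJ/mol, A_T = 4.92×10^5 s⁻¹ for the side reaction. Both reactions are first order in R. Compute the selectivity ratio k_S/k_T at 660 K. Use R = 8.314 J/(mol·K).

Since both paths have the same order in R, the concentration cancels and S_{S/T} = k_S/k_T = (A_S/A_T)·exp[(E_T−E_S)/(RT)].
(E_T−E_S)/(RT) = (76.1−97.7)×10³/(8.314×660) = -21600/5487 = -3.936.
k_S/k_T = (5.69×10^7/4.92×10^5)·exp(-3.936) = 115.7 × 0.01952 = 2.26.
Since E_S > E_T, raising the temperature improves selectivity toward S.

2.26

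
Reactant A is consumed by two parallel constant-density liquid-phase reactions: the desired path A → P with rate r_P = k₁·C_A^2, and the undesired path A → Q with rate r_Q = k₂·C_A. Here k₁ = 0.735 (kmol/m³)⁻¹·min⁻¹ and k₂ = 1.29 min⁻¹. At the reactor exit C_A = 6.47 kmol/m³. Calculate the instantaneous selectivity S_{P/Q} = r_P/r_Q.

3.69

S_{P/Q} = r_P/r_Q = (k₁·C_A^2)/(k₂·C_A) = (k₁/k₂)·C_A.
= (0.735×6.470^2) / (1.29×6.470) = 30.77/8.346 = 3.69.
Since the desired path is higher order in A, keeping C_A high (PFR or concentrated feed) favours P.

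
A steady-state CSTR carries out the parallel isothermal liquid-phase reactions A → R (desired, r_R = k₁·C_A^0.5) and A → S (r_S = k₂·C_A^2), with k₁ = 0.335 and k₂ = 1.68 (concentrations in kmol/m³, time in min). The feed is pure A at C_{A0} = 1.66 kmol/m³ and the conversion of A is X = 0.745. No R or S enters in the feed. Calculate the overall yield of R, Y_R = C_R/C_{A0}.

Exit C_A = C_{A0}(1−X) = 1.66×0.255 = 0.4233 kmol/m³.
Rates in a CSTR are evaluated at the outlet concentration: r_R = 0.335×0.4233^0.5 = 0.2180, r_S = 1.68×0.4233^2 = 0.3010.
Fraction of consumed A going to R: r_R/(r_R+r_S) = 0.4200.
C_R = 0.4200·C_{A0}·X = 0.4200×1.66×0.745 = 0.519 kmol/m³; Y_R = C_R/C_{A0} = 0.313.

0.313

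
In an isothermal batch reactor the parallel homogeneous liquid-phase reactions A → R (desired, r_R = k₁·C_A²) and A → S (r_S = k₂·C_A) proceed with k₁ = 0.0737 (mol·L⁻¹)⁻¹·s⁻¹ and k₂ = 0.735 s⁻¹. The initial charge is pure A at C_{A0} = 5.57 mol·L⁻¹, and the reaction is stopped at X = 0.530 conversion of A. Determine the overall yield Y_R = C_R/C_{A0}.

C_A = C_{A0}(1−X) = 2.618 mol·L⁻¹.
Along a PFR/batch, dC_S/dC_A = −r_S/(r_R+r_S) = −k₂/(k₂+k₁·C_A).
Integrating from C_{A0} to C_A: C_S = (0.735/0.0737)·ln[(0.735+0.0737·5.57)/(0.735+0.0737·2.62)] = 9.973·ln(1.146/0.9279) = 2.101 mol·L⁻¹.
Then C_R = (C_{A0}−C_A) − C_S = 2.952 − 2.101 = 0.8514 mol·L⁻¹.
Y_R = C_R/C_{A0} = 0.8514/5.57 = 0.153.

0.153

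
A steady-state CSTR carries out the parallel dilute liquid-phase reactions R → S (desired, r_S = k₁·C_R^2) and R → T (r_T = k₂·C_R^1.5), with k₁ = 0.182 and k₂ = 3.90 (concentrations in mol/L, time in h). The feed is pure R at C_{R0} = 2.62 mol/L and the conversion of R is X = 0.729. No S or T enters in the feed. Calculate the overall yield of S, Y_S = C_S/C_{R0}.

0.0276

Exit C_R = C_{R0}(1−X) = 2.62×0.271 = 0.7100 mol/L.
A CSTR operates uniformly at the exit composition, giving r_S = 0.09175 and r_T = 2.333 (each k·C_R^n at C_R = 0.7100).
Fraction of consumed R going to S: r_S/(r_S+r_T) = 0.03783.
C_S = 0.03783·C_{R0}·X = 0.03783×2.62×0.729 = 0.0723 mol/L; Y_S = C_S/C_{R0} = 0.0276.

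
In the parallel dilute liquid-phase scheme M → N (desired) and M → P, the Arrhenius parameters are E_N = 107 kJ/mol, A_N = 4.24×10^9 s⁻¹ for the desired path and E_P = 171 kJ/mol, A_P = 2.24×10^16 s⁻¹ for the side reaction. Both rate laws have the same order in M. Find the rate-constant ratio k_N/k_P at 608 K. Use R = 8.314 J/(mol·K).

With equal orders, S_{N/P} = k_N/k_P = (A_N/A_P)·exp[(E_P−E_N)/(RT)].
(E_P−E_N)/(RT) = (171−107)×10³/(8.314×608) = 64000/5055 = 12.66.
k_N/k_P = (4.24×10^9/2.24×10^16)·exp(12.66) = 1.893×10^-7 × 3.152×10^5 = 0.0597.

0.0597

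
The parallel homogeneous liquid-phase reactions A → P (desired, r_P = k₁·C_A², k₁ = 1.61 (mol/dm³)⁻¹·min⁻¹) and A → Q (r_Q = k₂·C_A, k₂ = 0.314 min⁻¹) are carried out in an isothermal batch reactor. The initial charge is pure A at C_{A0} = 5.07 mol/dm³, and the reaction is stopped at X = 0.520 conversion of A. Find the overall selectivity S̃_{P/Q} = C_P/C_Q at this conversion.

18.5

C_A = C_{A0}(1−X) = 2.434 mol/dm³.
Along a PFR/batch, dC_Q/dC_A = −r_Q/(r_P+r_Q) = −k₂/(k₂+k₁·C_A).
Integrating from C_{A0} to C_A: C_Q = (0.314/1.61)·ln[(0.314+1.61·5.07)/(0.314+1.61·2.43)] = 0.1950·ln(8.477/4.232) = 0.1355 mol/dm³.
Then C_P = (C_{A0}−C_A) − C_Q = 2.636 − 0.1355 = 2.501 mol/dm³.
S̃_{P/Q} = C_P/C_Q = 2.501/0.1355 = 18.5.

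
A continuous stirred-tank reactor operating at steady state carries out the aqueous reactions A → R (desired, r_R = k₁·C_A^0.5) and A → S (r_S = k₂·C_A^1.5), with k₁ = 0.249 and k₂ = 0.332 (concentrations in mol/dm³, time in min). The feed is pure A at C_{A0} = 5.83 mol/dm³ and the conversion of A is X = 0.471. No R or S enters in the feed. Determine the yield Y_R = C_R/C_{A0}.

0.0921

Exit C_A = C_{A0}(1−X) = 5.83×0.529 = 3.084 mol/dm³.
Rates in a CSTR are evaluated at the outlet concentration: r_R = 0.249×3.084^0.5 = 0.4373, r_S = 0.332×3.084^1.5 = 1.798.
Fraction of consumed A going to R: r_R/(r_R+r_S) = 0.1956.
C_R = 0.1956·C_{A0}·X = 0.1956×5.83×0.471 = 0.537 mol/dm³; Y_R = C_R/C_{A0} = 0.0921.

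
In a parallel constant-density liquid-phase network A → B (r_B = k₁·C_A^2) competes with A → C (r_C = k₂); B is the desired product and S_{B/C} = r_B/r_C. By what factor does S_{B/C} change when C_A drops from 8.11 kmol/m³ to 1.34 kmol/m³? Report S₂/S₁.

0.0273

S_{B/C} = (k₁/k₂)·C_A^2, so S₂/S₁ = (C_{A,2}/C_{A,1})^2.
= (1.34/8.11)^2 = (0.1652)^2 = 0.0273.
Selectivity toward B falls as C_A falls — high-concentration operation is favoured.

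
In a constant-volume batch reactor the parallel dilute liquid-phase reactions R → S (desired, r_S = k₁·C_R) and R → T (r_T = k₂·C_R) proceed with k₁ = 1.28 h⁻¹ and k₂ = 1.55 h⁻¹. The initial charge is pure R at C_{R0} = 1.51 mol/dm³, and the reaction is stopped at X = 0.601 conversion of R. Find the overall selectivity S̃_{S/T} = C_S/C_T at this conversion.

C_R = C_{R0}(1−X) = 0.6025 mol/dm³.
Both paths are first order in R, so the instantaneous fraction to S is constant: dC_S/d(−C_R) = k₁/(k₁+k₂) = 0.4523.
C_S = 0.4523·(C_{R0}−C_R) = 0.4523×0.9075 = 0.410 mol/dm³.
C_T = (C_{R0}−C_R)−C_S = 0.4970 mol/dm³; S̃_{S/T} = 0.4105/0.4970 = 0.826.

0.826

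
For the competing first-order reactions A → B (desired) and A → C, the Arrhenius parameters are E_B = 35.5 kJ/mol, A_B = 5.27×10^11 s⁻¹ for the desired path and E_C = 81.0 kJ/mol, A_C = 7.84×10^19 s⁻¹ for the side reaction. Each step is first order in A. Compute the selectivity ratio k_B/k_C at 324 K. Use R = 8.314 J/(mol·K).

Since both paths have the same order in A, the concentration cancels and S_{B/C} = k_B/k_C = (A_B/A_C)·exp[(E_C−E_B)/(RT)].
(E_C−E_B)/(RT) = (81.0−35.5)×10³/(8.314×324) = 45500/2694 = 16.89.
k_B/k_C = (5.27×10^11/7.84×10^19)·exp(16.89) = 6.722×10^-9 × 2.166×10^7 = 0.146.

0.146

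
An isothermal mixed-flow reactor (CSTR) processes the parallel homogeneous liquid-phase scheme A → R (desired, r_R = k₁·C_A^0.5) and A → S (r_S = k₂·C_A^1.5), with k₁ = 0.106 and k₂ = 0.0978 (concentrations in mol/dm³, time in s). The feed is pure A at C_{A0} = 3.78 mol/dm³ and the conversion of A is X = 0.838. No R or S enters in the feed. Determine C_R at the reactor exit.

2.02 mol/dm³

Exit C_A = C_{A0}(1−X) = 3.78×0.162 = 0.6124 mol/dm³.
Rates in a CSTR are evaluated at the outlet concentration: r_R = 0.106×0.6124^0.5 = 0.08295, r_S = 0.0978×0.6124^1.5 = 0.04687.
Fraction of consumed A going to R: r_R/(r_R+r_S) = 0.6390.
C_R = 0.6390·C_{A0}·X = 0.6390×3.78×0.838 = 2.02 mol/dm³.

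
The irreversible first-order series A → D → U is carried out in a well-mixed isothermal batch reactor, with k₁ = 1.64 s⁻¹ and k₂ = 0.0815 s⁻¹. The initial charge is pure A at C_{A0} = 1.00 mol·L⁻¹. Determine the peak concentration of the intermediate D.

0.855 mol·L⁻¹

At the optimum, C_{D,max}/C_{A0} = (k₁/k₂)^[k₂/(k₂−k₁)].
= (1.64/0.0815)^(0.0815/(0.0815−1.64)) = (20.12)^(-0.05229) = 0.8547.
C_{D,max} = 0.8547×1.00 = 0.855 mol·L⁻¹.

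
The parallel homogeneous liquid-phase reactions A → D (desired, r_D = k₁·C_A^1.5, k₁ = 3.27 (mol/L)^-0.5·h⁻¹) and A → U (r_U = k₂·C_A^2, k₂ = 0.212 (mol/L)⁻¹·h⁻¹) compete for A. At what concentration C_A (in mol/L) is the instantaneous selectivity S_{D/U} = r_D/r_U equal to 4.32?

12.7 mol/L

S_{D/U} = (k₁/k₂)·C_A^-0.5 ⇒ C_A = (S·k₂/k₁)^(-2).
= (4.32×0.212/3.27)^(-2) = (0.2801)^(-2) = 12.7 mol/L.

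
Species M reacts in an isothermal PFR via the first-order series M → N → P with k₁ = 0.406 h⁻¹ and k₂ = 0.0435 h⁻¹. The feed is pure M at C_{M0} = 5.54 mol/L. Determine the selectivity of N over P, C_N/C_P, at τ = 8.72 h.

For first-order series with pure M initially, C_N(τ) = k₁C_{M0}/(k₂−k₁)·(e^(−k₁τ) − e^(−k₂τ)).
e^(−k₁τ) = e^(−0.406×8.72) = e^(−3.540) = 0.02900; e^(−k₂τ) = e^(−0.3793) = 0.6843.
C_N = 0.406×5.54/(0.0435−0.406) × (0.02900−0.6843) = (-6.205)×(-0.6553) = 4.066 mol/L.
C_M = C_{M0}e^(−k₁τ) = 0.1607 mol/L, so C_P = C_{M0}−C_M−C_N = 1.313 mol/L; C_N/C_P = 3.10.

3.10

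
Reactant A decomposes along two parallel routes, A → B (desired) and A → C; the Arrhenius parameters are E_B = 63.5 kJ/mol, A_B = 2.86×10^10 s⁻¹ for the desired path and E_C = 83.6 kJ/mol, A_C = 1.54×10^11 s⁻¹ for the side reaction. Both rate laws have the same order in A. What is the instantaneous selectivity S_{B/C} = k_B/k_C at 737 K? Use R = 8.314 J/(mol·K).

With equal orders, S_{B/C} = k_B/k_C = (A_B/A_C)·exp[(E_C−E_B)/(RT)].
(E_C−E_B)/(RT) = (83.6−63.5)×10³/(8.314×737) = 20100/6127 = 3.280.
k_B/k_C = (2.86×10^10/1.54×10^11)·exp(3.280) = 0.1857 × 26.58 = 4.94.
Since E_B < E_C, lowering the temperature improves selectivity toward B.

4.94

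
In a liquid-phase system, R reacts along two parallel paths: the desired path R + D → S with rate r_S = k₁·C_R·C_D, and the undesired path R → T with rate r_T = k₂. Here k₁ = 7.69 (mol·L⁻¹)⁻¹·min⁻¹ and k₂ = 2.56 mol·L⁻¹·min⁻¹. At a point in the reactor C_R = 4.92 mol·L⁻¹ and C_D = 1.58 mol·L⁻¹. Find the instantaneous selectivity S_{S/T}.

S_{S/T} = r_S/r_T = (k₁·C_R·C_D)/(k₂) = (k₁/k₂)·C_R·C_D.
= (7.69×4.920×1.580) / (2.56) = 59.78/2.560 = 23.4.
Since the desired path is higher order in R, keeping C_R high (PFR or concentrated feed) favours S.

23.4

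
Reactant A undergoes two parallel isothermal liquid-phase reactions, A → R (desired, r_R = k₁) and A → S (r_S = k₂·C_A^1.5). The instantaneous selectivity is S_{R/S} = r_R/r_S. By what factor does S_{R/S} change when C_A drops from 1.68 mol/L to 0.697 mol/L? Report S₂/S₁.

3.74

S_{R/S} = (k₁/k₂)·C_A^-1.5, so S₂/S₁ = (C_{A,2}/C_{A,1})^-1.5.
= (0.697/1.68)^(-1.5) = (0.4149)^(-1.5) = 3.74.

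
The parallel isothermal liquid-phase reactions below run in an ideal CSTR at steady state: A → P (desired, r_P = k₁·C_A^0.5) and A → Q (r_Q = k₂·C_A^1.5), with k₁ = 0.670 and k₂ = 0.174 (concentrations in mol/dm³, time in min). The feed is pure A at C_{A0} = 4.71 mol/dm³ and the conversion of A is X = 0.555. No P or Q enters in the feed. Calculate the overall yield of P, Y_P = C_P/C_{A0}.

0.359

Exit C_A = C_{A0}(1−X) = 4.71×0.445 = 2.096 mol/dm³.
A CSTR operates uniformly at the exit composition, giving r_P = 0.9700 and r_Q = 0.5280 (each k·C_A^n at C_A = 2.096).
Fraction of consumed A going to P: r_P/(r_P+r_Q) = 0.6475.
C_P = 0.6475·C_{A0}·X = 0.6475×4.71×0.555 = 1.69 mol/dm³; Y_P = C_P/C_{A0} = 0.359.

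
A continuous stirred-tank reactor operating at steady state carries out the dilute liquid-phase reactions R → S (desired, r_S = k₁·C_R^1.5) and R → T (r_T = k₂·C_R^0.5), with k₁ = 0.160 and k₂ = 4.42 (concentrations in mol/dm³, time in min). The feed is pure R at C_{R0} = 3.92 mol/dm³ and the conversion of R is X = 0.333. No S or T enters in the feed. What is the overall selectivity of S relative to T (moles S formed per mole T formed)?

Exit C_R = C_{R0}(1−X) = 3.92×0.667 = 2.615 mol/dm³.
In a CSTR the entire volume is at exit conditions, so r_S = 0.160×2.615^1.5 = 0.6765 and r_T = 4.42×2.615^0.5 = 7.147.
Overall selectivity = C_S/C_T = r_Sτ/(r_Tτ) = r_S/r_T = 0.0946.

0.0946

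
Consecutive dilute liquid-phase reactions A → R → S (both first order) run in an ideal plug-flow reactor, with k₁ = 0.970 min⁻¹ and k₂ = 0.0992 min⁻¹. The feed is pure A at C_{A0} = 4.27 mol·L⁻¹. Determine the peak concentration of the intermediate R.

For a first-order series the maximum intermediate yield is C_{R,max}/C_{A0} = (k₁/k₂)^[k₂/(k₂−k₁)].
= (0.970/0.0992)^(0.0992/(0.0992−0.970)) = (9.778)^(-0.1139) = 0.7712.
C_{R,max} = 0.7712×4.27 = 3.29 mol·L⁻¹.

3.29 mol·L⁻¹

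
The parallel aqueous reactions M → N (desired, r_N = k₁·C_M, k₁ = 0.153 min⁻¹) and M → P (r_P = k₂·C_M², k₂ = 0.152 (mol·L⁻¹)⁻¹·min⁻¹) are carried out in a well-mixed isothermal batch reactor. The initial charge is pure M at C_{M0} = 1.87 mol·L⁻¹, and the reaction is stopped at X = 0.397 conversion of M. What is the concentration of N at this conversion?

C_M = C_{M0}(1−X) = 1.128 mol·L⁻¹.
Along a PFR/batch, dC_N/dC_M = −r_N/(r_N+r_P) = −k₁/(k₁+k₂·C_M).
Integrating from C_{M0} to C_M: C_N = (0.153/0.152)·ln[(0.153+0.152·1.87)/(0.153+0.152·1.13)] = 1.007·ln(0.4372/0.3244) = 0.3005 mol·L⁻¹.

0.300 mol·L⁻¹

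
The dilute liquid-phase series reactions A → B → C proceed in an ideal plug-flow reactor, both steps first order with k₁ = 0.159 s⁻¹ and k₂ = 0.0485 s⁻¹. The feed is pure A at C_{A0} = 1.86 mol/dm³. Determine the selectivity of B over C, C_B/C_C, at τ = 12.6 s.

2.11

For first-order series with pure A initially, C_B(τ) = k₁C_{A0}/(k₂−k₁)·(e^(−k₁τ) − e^(−k₂τ)).
e^(−k₁τ) = e^(−0.159×12.6) = e^(−2.003) = 0.1349; e^(−k₂τ) = e^(−0.6111) = 0.5428.
C_B = 0.159×1.86/(0.0485−0.159) × (0.1349−0.5428) = (-2.676)×(-0.4079) = 1.092 mol/dm³.
C_A = C_{A0}e^(−k₁τ) = 0.2509 mol/dm³, so C_C = C_{A0}−C_A−C_B = 0.5175 mol/dm³; C_B/C_C = 2.11.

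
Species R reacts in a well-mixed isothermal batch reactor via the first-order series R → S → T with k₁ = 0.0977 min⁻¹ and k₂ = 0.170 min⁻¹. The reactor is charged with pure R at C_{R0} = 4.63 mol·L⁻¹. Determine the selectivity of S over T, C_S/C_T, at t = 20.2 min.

0.201

Solving the coupled first-order balances gives C_S(t) = [k₁/(k₂−k₁)]·C_{R0}·(e^(−k₁t) − e^(−k₂t)).
e^(−k₁t) = e^(−0.0977×20.2) = e^(−1.974) = 0.1390; e^(−k₂t) = e^(−3.434) = 0.03226.
C_S = 0.0977×4.63/(0.170−0.0977) × (0.1390−0.03226) = 6.257×0.1067 = 0.6676 mol·L⁻¹.
C_R = C_{R0}e^(−k₁t) = 0.6434 mol·L⁻¹, so C_T = C_{R0}−C_R−C_S = 3.319 mol·L⁻¹; C_S/C_T = 0.201.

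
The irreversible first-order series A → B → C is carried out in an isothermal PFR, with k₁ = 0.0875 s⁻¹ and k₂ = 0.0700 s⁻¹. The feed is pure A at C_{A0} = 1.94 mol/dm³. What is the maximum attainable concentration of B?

0.795 mol/dm³

For a first-order series the maximum intermediate yield is C_{B,max}/C_{A0} = (k₁/k₂)^[k₂/(k₂−k₁)].
= (0.0875/0.0700)^(0.0700/(0.0700−0.0875)) = (1.250)^(-4.000) = 0.4096.
C_{B,max} = 0.4096×1.94 = 0.795 mol/dm³.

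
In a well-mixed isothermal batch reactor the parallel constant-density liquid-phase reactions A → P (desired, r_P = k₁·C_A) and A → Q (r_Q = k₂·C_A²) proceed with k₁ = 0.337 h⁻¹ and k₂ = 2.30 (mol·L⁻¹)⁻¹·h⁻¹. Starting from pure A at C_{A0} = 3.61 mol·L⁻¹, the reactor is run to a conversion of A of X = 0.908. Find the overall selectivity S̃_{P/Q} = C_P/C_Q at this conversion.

0.101

C_A = C_{A0}(1−X) = 0.3321 mol·L⁻¹.
Along a PFR/batch, dC_P/dC_A = −r_P/(r_P+r_Q) = −k₁/(k₁+k₂·C_A).
Integrating from C_{A0} to C_A: C_P = (0.337/2.30)·ln[(0.337+2.30·3.61)/(0.337+2.30·0.332)] = 0.1465·ln(8.640/1.101) = 0.3019 mol·L⁻¹.
C_Q = (C_{A0}−C_A)−C_P = 2.976 mol·L⁻¹; S̃_{P/Q} = 0.3019/2.976 = 0.101.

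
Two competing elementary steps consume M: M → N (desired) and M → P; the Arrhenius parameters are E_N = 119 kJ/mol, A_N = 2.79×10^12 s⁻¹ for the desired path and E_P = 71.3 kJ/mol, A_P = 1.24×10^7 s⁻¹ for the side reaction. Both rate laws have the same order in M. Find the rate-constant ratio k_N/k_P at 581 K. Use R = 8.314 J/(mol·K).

k_N/k_P = (A_N/A_P)·exp[−(E_N−E_P)/(RT)] = (A_N/A_P)·exp[(E_P−E_N)/(RT)].
(E_P−E_N)/(RT) = (71.3−119)×10³/(8.314×581) = -47700/4830 = -9.875.
k_N/k_P = (2.79×10^12/1.24×10^7)·exp(-9.875) = 2.250×10^5 × 5.145×10^-5 = 11.6.
Since E_N > E_P, raising the temperature improves selectivity toward N.

11.6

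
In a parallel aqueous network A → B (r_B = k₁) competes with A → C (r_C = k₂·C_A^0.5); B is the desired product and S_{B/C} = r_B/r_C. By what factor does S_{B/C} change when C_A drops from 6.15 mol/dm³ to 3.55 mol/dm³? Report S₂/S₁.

1.32

S_{B/C} = (k₁/k₂)·C_A^-0.5, so S₂/S₁ = (C_{A,2}/C_{A,1})^-0.5.
= (3.55/6.15)^(-0.5) = (0.5772)^(-0.5) = 1.32.
Selectivity toward B rises as C_A falls — low-concentration operation is favoured.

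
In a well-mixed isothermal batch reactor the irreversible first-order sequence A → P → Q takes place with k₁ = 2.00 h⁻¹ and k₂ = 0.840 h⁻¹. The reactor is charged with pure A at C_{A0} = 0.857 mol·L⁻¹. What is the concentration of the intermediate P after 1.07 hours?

For first-order series with pure A initially, C_P(t) = k₁C_{A0}/(k₂−k₁)·(e^(−k₁t) − e^(−k₂t)).
e^(−k₁t) = e^(−2.00×1.07) = e^(−2.140) = 0.1177; e^(−k₂t) = e^(−0.8988) = 0.4071.
C_P = 2.00×0.857/(0.840−2.00) × (0.1177−0.4071) = (-1.478)×(-0.2894) = 0.4276 mol·L⁻¹.

0.428 mol·L⁻¹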